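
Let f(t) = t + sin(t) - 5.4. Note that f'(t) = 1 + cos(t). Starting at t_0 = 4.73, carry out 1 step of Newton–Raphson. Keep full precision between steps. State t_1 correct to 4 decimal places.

t_0 = 4.730000: f = -1.669845, f' = 1.017610 → t_1 = 4.730000 - (-1.669845)/(1.017610) = 6.370948

6.3709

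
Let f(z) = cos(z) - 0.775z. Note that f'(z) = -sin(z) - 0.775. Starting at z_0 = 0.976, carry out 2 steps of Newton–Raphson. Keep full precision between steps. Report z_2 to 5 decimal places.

Newton update: z ← z − f(z)/f'(z).
z_0 = 0.976000: f = -0.196060, f' = -1.603263 → z_1 = 0.976000 - (-0.196060)/(-1.603263) = 0.853712
z_1 = 0.853712: f = -0.004437, f' = -1.528725 → z_2 = 0.853712 - (-0.004437)/(-1.528725) = 0.850810

0.85081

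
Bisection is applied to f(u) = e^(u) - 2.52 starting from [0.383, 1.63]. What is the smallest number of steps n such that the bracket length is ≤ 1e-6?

21

Initial width b − a = 1.63 − 0.383 = 1.247000.
After n steps the width is (b−a)/2^n; need (b−a)/2^n ≤ 1e-6.
So n ≥ log₂(1.247000/1e-6) = log₂(1247000.0000) ≈ 20.2500.
Hence n = 21.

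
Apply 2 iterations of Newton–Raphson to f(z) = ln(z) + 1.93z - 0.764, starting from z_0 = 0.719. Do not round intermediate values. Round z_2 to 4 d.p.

0.6329

f'(z) = 1/z + 1.93
z_0 = 0.719000: f = 0.293776, f' = 3.320821 → z_1 = 0.719000 - (0.293776)/(3.320821) = 0.630535
z_1 = 0.630535: f = -0.008254, f' = 3.515955 → z_2 = 0.630535 - (-0.008254)/(3.515955) = 0.632883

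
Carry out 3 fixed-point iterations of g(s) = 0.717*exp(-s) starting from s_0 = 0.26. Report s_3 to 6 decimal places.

0.474650

s_1 = g(0.260000) = 0.552844
s_2 = g(0.552844) = 0.412498
s_3 = g(0.412498) = 0.474650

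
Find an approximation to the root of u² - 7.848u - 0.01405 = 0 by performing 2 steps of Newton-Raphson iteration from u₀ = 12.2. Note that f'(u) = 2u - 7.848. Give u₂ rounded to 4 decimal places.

u_0 = 12.200000: f = 53.080350, f' = 16.552000 → u_1 = 12.200000 - (53.080350)/(16.552000) = 8.993116
u_1 = 8.993116: f = 10.284107, f' = 10.138231 → u_2 = 8.993116 - (10.284107)/(10.138231) = 7.978727

7.9787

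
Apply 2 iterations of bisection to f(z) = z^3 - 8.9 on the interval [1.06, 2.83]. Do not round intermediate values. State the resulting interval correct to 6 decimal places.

f(1.060000) = -7.708984, f(2.830000) = 13.765187 (opposite signs)
step 1: m = 1.945000, f(m) = -1.542016 < 0 → root in [1.945000, 2.830000]
step 2: m = 2.387500, f(m) = 4.709123 > 0 → root in [1.945000, 2.387500]

[1.945000, 2.387500]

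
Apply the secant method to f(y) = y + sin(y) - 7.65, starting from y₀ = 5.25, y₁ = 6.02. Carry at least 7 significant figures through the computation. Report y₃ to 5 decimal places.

7.00477

Secant update: y_(k+1) = y_k − f(y_k)·(y_k − y_(k-1))/(f(y_k) − f(y_(k-1))).
f(y_0) = -3.258934, f(y_1) = -1.890157
y_2 = 6.020000 - (-1.890157)·(6.020000 - 5.250000)/(-1.890157 - (-3.258934)) = 7.083300; f(y_2) = 0.150737
y_3 = 7.083300 - (0.150737)·(7.083300 - 6.020000)/(0.150737 - (-1.890157)) = 7.004767; f(y_3) = 0.015340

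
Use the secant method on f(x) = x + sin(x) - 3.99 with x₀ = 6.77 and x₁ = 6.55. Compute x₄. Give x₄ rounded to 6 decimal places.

4.961207

f(x_0) = 3.247813, f(x_1) = 2.823660
x_2 = 6.550000 - (2.823660)·(6.550000 - 6.770000)/(2.823660 - (3.247813)) = 5.085421; f(x_2) = 0.164195
x_3 = 5.085421 - (0.164195)·(5.085421 - 6.550000)/(0.164195 - (2.823660)) = 4.994999; f(x_3) = 0.044668
x_4 = 4.994999 - (0.044668)·(4.994999 - 5.085421)/(0.044668 - (0.164195)) = 4.961207; f(x_4) = 0.002003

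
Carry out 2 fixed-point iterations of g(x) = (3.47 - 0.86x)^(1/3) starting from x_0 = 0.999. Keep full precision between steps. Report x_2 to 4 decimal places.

x_1 = g(0.999000) = 1.376981
x_2 = g(1.376981) = 1.317283

1.3173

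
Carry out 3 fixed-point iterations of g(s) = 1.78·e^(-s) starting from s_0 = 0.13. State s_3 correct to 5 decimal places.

s_1 = g(0.130000) = 1.563010
s_2 = g(1.563010) = 0.372918
s_3 = g(0.372918) = 1.225925

1.22592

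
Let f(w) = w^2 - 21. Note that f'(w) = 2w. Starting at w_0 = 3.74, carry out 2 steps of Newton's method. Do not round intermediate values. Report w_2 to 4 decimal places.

w_0 = 3.740000: f = -7.012400, f' = 7.480000 → w_1 = 3.740000 - (-7.012400)/(7.480000) = 4.677487
w_1 = 4.677487: f = 0.878881, f' = 9.354973 → w_2 = 4.677487 - (0.878881)/(9.354973) = 4.583539

4.5835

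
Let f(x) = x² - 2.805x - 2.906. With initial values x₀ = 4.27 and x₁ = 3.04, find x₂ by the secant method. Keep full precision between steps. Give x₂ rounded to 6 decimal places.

3.526482

f(x_0) = 3.349550, f(x_1) = -2.191600
x_2 = 3.040000 - (-2.191600)·(3.040000 - 4.270000)/(-2.191600 - (3.349550)) = 3.526482; f(x_2) = -0.361708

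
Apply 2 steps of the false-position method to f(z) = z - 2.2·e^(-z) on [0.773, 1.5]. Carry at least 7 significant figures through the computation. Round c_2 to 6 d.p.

f(0.773000) = -0.242577, f(1.500000) = 1.009114
step 1: c = 0.913892, f(c) = 0.031779 > 0 → new bracket [0.773000, 0.913892]
step 2: c = 0.897573, f(c) = 0.000945 > 0 → new bracket [0.773000, 0.897573]

0.897573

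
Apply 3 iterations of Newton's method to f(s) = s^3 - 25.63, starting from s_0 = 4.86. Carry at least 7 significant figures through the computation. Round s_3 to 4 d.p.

f'(s) = 3s^2
s_0 = 4.860000: f = 89.161256, f' = 70.858800 → s_1 = 4.860000 - (89.161256)/(70.858800) = 3.601705
s_1 = 3.601705: f = 21.092332, f' = 38.916842 → s_2 = 3.601705 - (21.092332)/(38.916842) = 3.059721
s_2 = 3.059721: f = 3.014768, f' = 28.085670 → s_3 = 3.059721 - (3.014768)/(28.085670) = 2.952379

2.9524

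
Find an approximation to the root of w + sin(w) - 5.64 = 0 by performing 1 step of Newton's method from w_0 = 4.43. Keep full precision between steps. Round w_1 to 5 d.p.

f'(w) = 1 + cos(w)
w_0 = 4.430000: f = -2.170392, f' = 0.721349 → w_1 = 4.430000 - (-2.170392)/(0.721349) = 7.438796

7.43880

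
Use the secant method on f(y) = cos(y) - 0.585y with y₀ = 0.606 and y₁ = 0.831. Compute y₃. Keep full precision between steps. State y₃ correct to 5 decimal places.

0.96806

f(y_0) = 0.467423, f(y_1) = 0.188002
y_2 = 0.831000 - (0.188002)·(0.831000 - 0.606000)/(0.188002 - (0.467423)) = 0.982387; f(y_2) = -0.019658
y_3 = 0.982387 - (-0.019658)·(0.982387 - 0.831000)/(-0.019658 - (0.188002)) = 0.968056; f(y_3) = 0.000589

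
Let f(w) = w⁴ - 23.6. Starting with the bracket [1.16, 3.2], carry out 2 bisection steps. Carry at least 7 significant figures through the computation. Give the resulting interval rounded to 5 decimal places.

f(1.160000) = -21.789361, f(3.200000) = 81.257600 (opposite signs)
step 1: m = 2.180000, f(m) = -1.014694 < 0 → root in [2.180000, 3.200000]
step 2: m = 2.690000, f(m) = 28.761143 > 0 → root in [2.180000, 2.690000]

[2.18000, 2.69000]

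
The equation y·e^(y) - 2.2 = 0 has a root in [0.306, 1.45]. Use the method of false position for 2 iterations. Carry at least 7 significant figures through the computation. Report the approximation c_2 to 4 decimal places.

0.8087

f(0.306000) = -1.784457, f(1.450000) = 3.981516
step 1: c = 0.660046, f(c) = -0.922890 < 0 → new bracket [0.660046, 1.450000]
step 2: c = 0.808696, f(c) = -0.384495 < 0 → new bracket [0.808696, 1.450000]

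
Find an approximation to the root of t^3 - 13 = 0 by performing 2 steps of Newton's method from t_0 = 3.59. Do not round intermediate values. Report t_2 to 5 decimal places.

2.40132

f'(t) = 3t^2
t_0 = 3.590000: f = 33.268279, f' = 38.664300 → t_1 = 3.590000 - (33.268279)/(38.664300) = 2.729561
t_1 = 2.729561: f = 7.336599, f' = 22.351507 → t_2 = 2.729561 - (7.336599)/(22.351507) = 2.401323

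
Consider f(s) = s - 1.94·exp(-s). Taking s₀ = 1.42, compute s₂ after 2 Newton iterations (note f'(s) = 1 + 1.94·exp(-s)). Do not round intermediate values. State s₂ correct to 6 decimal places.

0.837640

Newton update: s ← s − f(s)/f'(s).
s_0 = 1.420000: f = 0.951075, f' = 1.468925 → s_1 = 1.420000 - (0.951075)/(1.468925) = 0.772537
s_1 = 0.772537: f = -0.123433, f' = 1.895969 → s_2 = 0.772537 - (-0.123433)/(1.895969) = 0.837640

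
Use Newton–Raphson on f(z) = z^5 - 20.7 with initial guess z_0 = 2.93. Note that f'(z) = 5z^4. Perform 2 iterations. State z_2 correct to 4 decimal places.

2.0449

z_0 = 2.930000: f = 195.242488, f' = 368.502540 → z_1 = 2.930000 - (195.242488)/(368.502540) = 2.400173
z_1 = 2.400173: f = 58.954991, f' = 165.935916 → z_2 = 2.400173 - (58.954991)/(165.935916) = 2.044886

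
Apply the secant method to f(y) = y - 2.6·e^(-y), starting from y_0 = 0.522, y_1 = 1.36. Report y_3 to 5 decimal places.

0.97395

f(y_0) = -1.020665, f(y_1) = 0.692682
y_2 = 1.360000 - (0.692682)·(1.360000 - 0.522000)/(0.692682 - (-1.020665)) = 1.021208; f(y_2) = 0.084794
y_3 = 1.021208 - (0.084794)·(1.021208 - 1.360000)/(0.084794 - (0.692682)) = 0.973951; f(y_3) = -0.007779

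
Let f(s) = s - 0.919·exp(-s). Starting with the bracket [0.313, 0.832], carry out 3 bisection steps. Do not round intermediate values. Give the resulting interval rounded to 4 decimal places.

f(0.313000) = -0.359019, f(0.832000) = 0.432071 (opposite signs)
step 1: m = 0.572500, f(m) = 0.054080 > 0 → root in [0.313000, 0.572500]
step 2: m = 0.442750, f(m) = -0.147494 < 0 → root in [0.442750, 0.572500]
step 3: m = 0.507625, f(m) = -0.045543 < 0 → root in [0.507625, 0.572500]

[0.5076, 0.5725]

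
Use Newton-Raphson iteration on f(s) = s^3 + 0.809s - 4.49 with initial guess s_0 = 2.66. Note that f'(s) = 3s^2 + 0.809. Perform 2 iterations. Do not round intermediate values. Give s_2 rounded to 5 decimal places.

1.56837

s_0 = 2.660000: f = 16.483036, f' = 22.035800 → s_1 = 2.660000 - (16.483036)/(22.035800) = 1.911988
s_1 = 1.911988: f = 4.046453, f' = 11.776098 → s_2 = 1.911988 - (4.046453)/(11.776098) = 1.568373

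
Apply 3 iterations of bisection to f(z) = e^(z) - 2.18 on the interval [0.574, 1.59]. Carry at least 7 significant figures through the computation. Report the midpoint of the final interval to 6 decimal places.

f(0.574000) = -0.404646, f(1.590000) = 2.723749 (opposite signs)
step 1: m = 1.082000, f(m) = 0.770575 > 0 → root in [0.574000, 1.082000]
step 2: m = 0.828000, f(m) = 0.108737 > 0 → root in [0.574000, 0.828000]
step 3: m = 0.701000, f(m) = -0.164233 < 0 → root in [0.701000, 0.828000]
Midpoint of [0.701000, 0.828000] = 0.764500

0.764500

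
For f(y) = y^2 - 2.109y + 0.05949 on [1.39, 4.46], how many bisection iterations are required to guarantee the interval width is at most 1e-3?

12

Initial width b − a = 4.46 − 1.39 = 3.070000.
After n steps the width is (b−a)/2^n; need (b−a)/2^n ≤ 1e-3.
So n ≥ log₂(3.070000/1e-3) = log₂(3070.0000) ≈ 11.5840.
Hence n = 12.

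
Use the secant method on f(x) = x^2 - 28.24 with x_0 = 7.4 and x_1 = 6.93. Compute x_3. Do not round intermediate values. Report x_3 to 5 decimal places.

5.34459

f(x_0) = 26.520000, f(x_1) = 19.784900
x_2 = 6.930000 - (19.784900)·(6.930000 - 7.400000)/(19.784900 - (26.520000)) = 5.549337; f(x_2) = 2.555142
x_3 = 5.549337 - (2.555142)·(5.549337 - 6.930000)/(2.555142 - (19.784900)) = 5.344587; f(x_3) = 0.324613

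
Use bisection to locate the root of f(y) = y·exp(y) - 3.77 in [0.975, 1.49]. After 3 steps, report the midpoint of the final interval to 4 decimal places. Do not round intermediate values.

f(0.975000) = -1.185112, f(1.490000) = 2.841272 (opposite signs)
step 1: m = 1.232500, f(m) = 0.457220 > 0 → root in [0.975000, 1.232500]
step 2: m = 1.103750, f(m) = -0.441694 < 0 → root in [1.103750, 1.232500]
step 3: m = 1.168125, f(m) = -0.013360 < 0 → root in [1.168125, 1.232500]
Midpoint of [1.168125, 1.232500] = 1.200312

1.2003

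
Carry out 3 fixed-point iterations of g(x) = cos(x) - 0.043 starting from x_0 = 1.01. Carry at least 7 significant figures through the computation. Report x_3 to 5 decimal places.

0.62456

x_1 = g(1.010000) = 0.488861
x_2 = g(0.488861) = 0.839868
x_3 = g(0.839868) = 0.624561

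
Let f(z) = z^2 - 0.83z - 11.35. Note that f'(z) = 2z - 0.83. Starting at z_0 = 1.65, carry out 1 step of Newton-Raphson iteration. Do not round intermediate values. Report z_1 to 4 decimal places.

Newton update: z ← z − f(z)/f'(z).
z_0 = 1.650000: f = -9.997000, f' = 2.470000 → z_1 = 1.650000 - (-9.997000)/(2.470000) = 5.697368

5.6974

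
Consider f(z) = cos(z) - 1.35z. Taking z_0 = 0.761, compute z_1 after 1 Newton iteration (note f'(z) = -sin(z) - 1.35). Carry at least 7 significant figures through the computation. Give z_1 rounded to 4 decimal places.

0.6123

z_0 = 0.761000: f = -0.303203, f' = -2.039646 → z_1 = 0.761000 - (-0.303203)/(-2.039646) = 0.612345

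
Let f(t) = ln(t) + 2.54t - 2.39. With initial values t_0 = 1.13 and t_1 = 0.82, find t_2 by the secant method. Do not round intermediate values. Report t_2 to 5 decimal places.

0.96146

f(t_0) = 0.602418, f(t_1) = -0.505651
t_2 = 0.820000 - (-0.505651)·(0.820000 - 1.130000)/(-0.505651 - (0.602418)) = 0.961464; f(t_2) = 0.012820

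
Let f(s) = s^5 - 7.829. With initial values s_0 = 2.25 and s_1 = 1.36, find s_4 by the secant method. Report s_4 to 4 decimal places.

1.5062

f(s_0) = 49.836039, f(s_1) = -3.176413
s_2 = 1.360000 - (-3.176413)·(1.360000 - 2.250000)/(-3.176413 - (49.836039)) = 1.413327; f(s_2) = -2.189850
s_3 = 1.413327 - (-2.189850)·(1.413327 - 1.360000)/(-2.189850 - (-3.176413)) = 1.531696; f(s_3) = 0.601699
s_4 = 1.531696 - (0.601699)·(1.531696 - 1.413327)/(0.601699 - (-2.189850)) = 1.506183; f(s_4) = -0.077452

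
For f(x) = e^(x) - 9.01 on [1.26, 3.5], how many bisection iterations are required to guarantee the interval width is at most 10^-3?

Initial width b − a = 3.5 − 1.26 = 2.240000.
After n steps the width is (b−a)/2^n; need (b−a)/2^n ≤ 10^-3.
So n ≥ log₂(2.240000/10^-3) = log₂(2240.0000) ≈ 11.1293.
Hence n = 12.

12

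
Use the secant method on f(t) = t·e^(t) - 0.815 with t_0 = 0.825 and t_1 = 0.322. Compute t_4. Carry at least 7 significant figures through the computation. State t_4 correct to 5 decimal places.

Secant update: t_(k+1) = t_k − f(t_k)·(t_k − t_(k-1))/(f(t_k) − f(t_(k-1))).
f(t_0) = 1.067552, f(t_1) = -0.370677
t_2 = 0.322000 - (-0.370677)·(0.322000 - 0.825000)/(-0.370677 - (1.067552)) = 0.451639; f(t_2) = -0.105527
t_3 = 0.451639 - (-0.105527)·(0.451639 - 0.322000)/(-0.105527 - (-0.370677)) = 0.503234; f(t_3) = 0.017380
t_4 = 0.503234 - (0.017380)·(0.503234 - 0.451639)/(0.017380 - (-0.105527)) = 0.495938; f(t_4) = -0.000651

0.49594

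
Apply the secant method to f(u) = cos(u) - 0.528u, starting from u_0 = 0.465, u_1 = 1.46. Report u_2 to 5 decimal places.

f(u_0) = 0.648302, f(u_1) = -0.660310
u_2 = 1.460000 - (-0.660310)·(1.460000 - 0.465000)/(-0.660310 - (0.648302)) = 0.957935; f(u_2) = 0.069421

0.95793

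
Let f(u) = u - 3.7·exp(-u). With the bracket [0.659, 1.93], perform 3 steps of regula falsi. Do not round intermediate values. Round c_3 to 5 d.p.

1.16188

f(0.659000) = -1.255263, f(1.930000) = 1.392952
step 1: c = 1.261459, f(c) = 0.213468 > 0 → new bracket [0.659000, 1.261459]
step 2: c = 1.173896, f(c) = 0.030004 > 0 → new bracket [0.659000, 1.173896]
step 3: c = 1.161876, f(c) = 0.004151 > 0 → new bracket [0.659000, 1.161876]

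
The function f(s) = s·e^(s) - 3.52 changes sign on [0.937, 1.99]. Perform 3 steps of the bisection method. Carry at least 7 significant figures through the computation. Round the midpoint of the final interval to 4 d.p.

f(0.937000) = -1.128483, f(1.990000) = 11.037912 (opposite signs)
step 1: m = 1.463500, f(m) = 2.803867 > 0 → root in [0.937000, 1.463500]
step 2: m = 1.200250, f(m) = 0.465967 > 0 → root in [0.937000, 1.200250]
step 3: m = 1.068625, f(m) = -0.408833 < 0 → root in [1.068625, 1.200250]
Midpoint of [1.068625, 1.200250] = 1.134437

1.1344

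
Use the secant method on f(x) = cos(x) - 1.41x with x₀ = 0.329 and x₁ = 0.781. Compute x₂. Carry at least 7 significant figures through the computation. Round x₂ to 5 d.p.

f(x_0) = 0.482476, f(x_1) = -0.391000
x_2 = 0.781000 - (-0.391000)·(0.781000 - 0.329000)/(-0.391000 - (0.482476)) = 0.578668; f(x_2) = 0.021270

0.57867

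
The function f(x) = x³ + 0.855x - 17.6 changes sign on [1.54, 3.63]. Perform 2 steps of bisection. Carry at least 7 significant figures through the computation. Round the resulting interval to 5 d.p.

f(1.540000) = -12.631036, f(3.630000) = 33.335797 (opposite signs)
step 1: m = 2.585000, f(m) = 1.883727 > 0 → root in [1.540000, 2.585000]
step 2: m = 2.062500, f(m) = -7.062881 < 0 → root in [2.062500, 2.585000]

[2.06250, 2.58500]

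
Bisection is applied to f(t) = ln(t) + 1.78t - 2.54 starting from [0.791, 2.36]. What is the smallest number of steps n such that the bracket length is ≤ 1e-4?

Initial width b − a = 2.36 − 0.791 = 1.569000.
After n steps the width is (b−a)/2^n; need (b−a)/2^n ≤ 1e-4.
So n ≥ log₂(1.569000/1e-4) = log₂(15690.0000) ≈ 13.9376.
Hence n = 14.

14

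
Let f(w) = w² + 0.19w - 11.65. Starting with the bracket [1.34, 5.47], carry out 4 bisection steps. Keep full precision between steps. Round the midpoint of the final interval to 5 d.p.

3.27594

f(1.340000) = -9.599800, f(5.470000) = 19.310200 (opposite signs)
step 1: m = 3.405000, f(m) = 0.590975 > 0 → root in [1.340000, 3.405000]
step 2: m = 2.372500, f(m) = -5.570469 < 0 → root in [2.372500, 3.405000]
step 3: m = 2.888750, f(m) = -2.756261 < 0 → root in [2.888750, 3.405000]
step 4: m = 3.146875, f(m) = -1.149271 < 0 → root in [3.146875, 3.405000]
Midpoint of [3.146875, 3.405000] = 3.275937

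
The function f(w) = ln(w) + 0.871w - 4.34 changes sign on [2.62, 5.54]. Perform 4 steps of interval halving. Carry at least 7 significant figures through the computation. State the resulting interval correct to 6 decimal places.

f(2.620000) = -1.094806, f(5.540000) = 2.197335 (opposite signs)
step 1: m = 4.080000, f(m) = 0.619777 > 0 → root in [2.620000, 4.080000]
step 2: m = 3.350000, f(m) = -0.213190 < 0 → root in [3.350000, 4.080000]
step 3: m = 3.715000, f(m) = 0.208144 > 0 → root in [3.350000, 3.715000]
step 4: m = 3.532500, f(m) = -0.001187 < 0 → root in [3.532500, 3.715000]

[3.532500, 3.715000]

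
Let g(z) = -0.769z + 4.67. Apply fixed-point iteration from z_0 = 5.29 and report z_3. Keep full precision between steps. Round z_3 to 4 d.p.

1.4348

z_1 = g(5.290000) = 0.601990
z_2 = g(0.601990) = 4.207070
z_3 = g(4.207070) = 1.434763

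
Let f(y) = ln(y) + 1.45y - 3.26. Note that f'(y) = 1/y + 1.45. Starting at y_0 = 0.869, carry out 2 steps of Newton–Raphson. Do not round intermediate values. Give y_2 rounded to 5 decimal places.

y_0 = 0.869000: f = -2.140362, f' = 2.600748 → y_1 = 0.869000 - (-2.140362)/(2.600748) = 1.691979
y_1 = 1.691979: f = -0.280731, f' = 2.041024 → y_2 = 1.691979 - (-0.280731)/(2.041024) = 1.829524

1.82952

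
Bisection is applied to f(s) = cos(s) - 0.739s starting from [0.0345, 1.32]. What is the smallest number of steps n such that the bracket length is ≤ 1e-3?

11

Initial width b − a = 1.32 − 0.0345 = 1.285500.
After n steps the width is (b−a)/2^n; need (b−a)/2^n ≤ 1e-3.
So n ≥ log₂(1.285500/1e-3) = log₂(1285.5000) ≈ 10.3281.
Hence n = 11.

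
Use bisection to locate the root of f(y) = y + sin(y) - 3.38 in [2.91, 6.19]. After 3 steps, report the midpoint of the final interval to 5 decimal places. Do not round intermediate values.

f(2.910000) = -0.240472, f(6.190000) = 2.716949 (opposite signs)
step 1: m = 4.550000, f(m) = 0.183156 > 0 → root in [2.910000, 4.550000]
step 2: m = 3.730000, f(m) = -0.205037 < 0 → root in [3.730000, 4.550000]
step 3: m = 4.140000, f(m) = -0.080609 < 0 → root in [4.140000, 4.550000]
Midpoint of [4.140000, 4.550000] = 4.345000

4.34500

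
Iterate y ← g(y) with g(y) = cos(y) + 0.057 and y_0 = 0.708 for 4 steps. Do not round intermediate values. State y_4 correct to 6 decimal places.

y_1 = g(0.708000) = 0.816664
y_2 = g(0.816664) = 0.741656
y_3 = g(0.741656) = 0.794351
y_4 = g(0.794351) = 0.757748

0.757748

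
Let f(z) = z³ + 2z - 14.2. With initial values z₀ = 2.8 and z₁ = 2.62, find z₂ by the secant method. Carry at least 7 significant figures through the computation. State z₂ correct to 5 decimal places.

2.24460

Secant update: z_(k+1) = z_k − f(z_k)·(z_k − z_(k-1))/(f(z_k) − f(z_(k-1))).
f(z_0) = 13.352000, f(z_1) = 9.024728
z_2 = 2.620000 - (9.024728)·(2.620000 - 2.800000)/(9.024728 - (13.352000)) = 2.244602; f(z_2) = 1.598036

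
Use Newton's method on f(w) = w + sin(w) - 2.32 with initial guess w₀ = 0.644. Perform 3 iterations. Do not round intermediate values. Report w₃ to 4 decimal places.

1.3453

f'(w) = 1 + cos(w)
w_0 = 0.644000: f = -1.075601, f' = 1.799701 → w_1 = 0.644000 - (-1.075601)/(1.799701) = 1.241656
w_1 = 1.241656: f = -0.132024, f' = 1.323230 → w_2 = 1.241656 - (-0.132024)/(1.323230) = 1.341430
w_2 = 1.341430: f = -0.004760, f' = 1.227361 → w_3 = 1.341430 - (-0.004760)/(1.227361) = 1.345308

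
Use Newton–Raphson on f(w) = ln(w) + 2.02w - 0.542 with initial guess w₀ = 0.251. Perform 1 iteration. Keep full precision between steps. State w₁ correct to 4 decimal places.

0.4871

f'(w) = 1/w + 2.02
w_0 = 0.251000: f = -1.417282, f' = 6.004064 → w_1 = 0.251000 - (-1.417282)/(6.004064) = 0.487054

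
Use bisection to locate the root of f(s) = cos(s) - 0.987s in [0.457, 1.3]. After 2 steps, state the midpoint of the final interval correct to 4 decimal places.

f(0.457000) = 0.446321, f(1.300000) = -1.015601 (opposite signs)
step 1: m = 0.878500, f(m) = -0.228773 < 0 → root in [0.457000, 0.878500]
step 2: m = 0.667750, f(m) = 0.126148 > 0 → root in [0.667750, 0.878500]
Midpoint of [0.667750, 0.878500] = 0.773125

0.7731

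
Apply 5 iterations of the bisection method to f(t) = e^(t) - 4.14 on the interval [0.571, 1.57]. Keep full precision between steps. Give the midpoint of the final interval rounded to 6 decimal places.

f(0.571000) = -2.369964, f(1.570000) = 0.666648 (opposite signs)
step 1: m = 1.070500, f(m) = -1.223162 < 0 → root in [1.070500, 1.570000]
step 2: m = 1.320250, f(m) = -0.395643 < 0 → root in [1.320250, 1.570000]
step 3: m = 1.445125, f(m) = 0.102382 > 0 → root in [1.320250, 1.445125]
step 4: m = 1.382688, f(m) = -0.154401 < 0 → root in [1.382688, 1.445125]
step 5: m = 1.413906, f(m) = -0.028013 < 0 → root in [1.413906, 1.445125]
Midpoint of [1.413906, 1.445125] = 1.429516

1.429516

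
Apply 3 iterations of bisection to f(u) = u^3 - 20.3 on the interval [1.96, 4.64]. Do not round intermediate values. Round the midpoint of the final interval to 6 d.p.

f(1.960000) = -12.770464, f(4.640000) = 79.597344 (opposite signs)
step 1: m = 3.300000, f(m) = 15.637000 > 0 → root in [1.960000, 3.300000]
step 2: m = 2.630000, f(m) = -2.108553 < 0 → root in [2.630000, 3.300000]
step 3: m = 2.965000, f(m) = 5.765982 > 0 → root in [2.630000, 2.965000]
Midpoint of [2.630000, 2.965000] = 2.797500

2.797500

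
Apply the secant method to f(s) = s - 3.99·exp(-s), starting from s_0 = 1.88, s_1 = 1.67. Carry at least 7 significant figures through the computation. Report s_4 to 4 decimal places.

Secant update: s_(k+1) = s_k − f(s_k)·(s_k − s_(k-1))/(f(s_k) − f(s_(k-1))).
f(s_0) = 1.271165, f(s_1) = 0.918894
s_2 = 1.670000 - (0.918894)·(1.670000 - 1.880000)/(0.918894 - (1.271165)) = 1.122218; f(s_2) = -0.176754
s_3 = 1.122218 - (-0.176754)·(1.122218 - 1.670000)/(-0.176754 - (0.918894)) = 1.210588; f(s_3) = 0.021481
s_4 = 1.210588 - (0.021481)·(1.210588 - 1.122218)/(0.021481 - (-0.176754)) = 1.201012; f(s_4) = 0.000464

1.2010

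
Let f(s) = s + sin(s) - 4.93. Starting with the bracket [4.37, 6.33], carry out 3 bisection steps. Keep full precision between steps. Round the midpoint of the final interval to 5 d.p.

f(4.370000) = -1.501955, f(6.330000) = 1.446798 (opposite signs)
step 1: m = 5.350000, f(m) = -0.383520 < 0 → root in [5.350000, 6.330000]
step 2: m = 5.840000, f(m) = 0.481181 > 0 → root in [5.350000, 5.840000]
step 3: m = 5.595000, f(m) = 0.029863 > 0 → root in [5.350000, 5.595000]
Midpoint of [5.350000, 5.595000] = 5.472500

5.47250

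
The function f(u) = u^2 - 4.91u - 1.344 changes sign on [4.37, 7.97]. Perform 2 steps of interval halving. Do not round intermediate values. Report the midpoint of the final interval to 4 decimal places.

4.8200

f(4.370000) = -3.703800, f(7.970000) = 23.044200 (opposite signs)
step 1: m = 6.170000, f(m) = 6.430200 > 0 → root in [4.370000, 6.170000]
step 2: m = 5.270000, f(m) = 0.553200 > 0 → root in [4.370000, 5.270000]
Midpoint of [4.370000, 5.270000] = 4.820000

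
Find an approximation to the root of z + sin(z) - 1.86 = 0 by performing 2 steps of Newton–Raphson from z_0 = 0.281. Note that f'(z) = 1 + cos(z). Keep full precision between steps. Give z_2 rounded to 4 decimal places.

Newton update: z ← z − f(z)/f'(z).
z_0 = 0.281000: f = -1.301683, f' = 1.960779 → z_1 = 0.281000 - (-1.301683)/(1.960779) = 0.944860
z_1 = 0.944860: f = -0.104724, f' = 1.585856 → z_2 = 0.944860 - (-0.104724)/(1.585856) = 1.010897

1.0109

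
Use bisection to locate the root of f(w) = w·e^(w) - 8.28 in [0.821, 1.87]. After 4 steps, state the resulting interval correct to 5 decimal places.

f(0.821000) = -6.414055, f(1.870000) = 3.853114 (opposite signs)
step 1: m = 1.345500, f(m) = -3.113137 < 0 → root in [1.345500, 1.870000]
step 2: m = 1.607750, f(m) = -0.254807 < 0 → root in [1.607750, 1.870000]
step 3: m = 1.738875, f(m) = 1.615829 > 0 → root in [1.607750, 1.738875]
step 4: m = 1.673313, f(m) = 0.638410 > 0 → root in [1.607750, 1.673313]

[1.60775, 1.67331]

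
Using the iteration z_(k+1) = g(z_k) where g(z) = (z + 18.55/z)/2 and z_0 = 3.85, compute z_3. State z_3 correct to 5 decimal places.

4.30697

z_1 = g(3.850000) = 4.334091
z_2 = g(4.334091) = 4.307056
z_3 = g(4.307056) = 4.306971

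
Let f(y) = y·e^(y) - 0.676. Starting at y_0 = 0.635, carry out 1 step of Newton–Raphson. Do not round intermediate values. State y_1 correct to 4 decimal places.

0.4657

f'(y) = (y + 1)·e^(y)
y_0 = 0.635000: f = 0.522259, f' = 3.085281 → y_1 = 0.635000 - (0.522259)/(3.085281) = 0.465726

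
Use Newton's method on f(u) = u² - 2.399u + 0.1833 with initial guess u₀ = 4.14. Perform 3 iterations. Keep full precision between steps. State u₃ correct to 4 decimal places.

2.3236

f'(u) = 2u - 2.399
u_0 = 4.140000: f = 7.391040, f' = 5.881000 → u_1 = 4.140000 - (7.391040)/(5.881000) = 2.883234
u_1 = 2.883234: f = 1.579460, f' = 3.367468 → u_2 = 2.883234 - (1.579460)/(3.367468) = 2.414199
u_2 = 2.414199: f = 0.219994, f' = 2.429398 → u_3 = 2.414199 - (0.219994)/(2.429398) = 2.323644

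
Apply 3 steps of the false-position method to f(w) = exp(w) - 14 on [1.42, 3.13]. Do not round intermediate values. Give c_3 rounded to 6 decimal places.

2.621952

f(1.420000) = -9.862880, f(3.130000) = 8.873980
step 1: c = 2.320125, f(c) = -3.823049 < 0 → new bracket [2.320125, 3.130000]
step 2: c = 2.563977, f(c) = -1.012634 < 0 → new bracket [2.563977, 3.130000]
step 3: c = 2.621952, f(c) = -0.237441 < 0 → new bracket [2.621952, 3.130000]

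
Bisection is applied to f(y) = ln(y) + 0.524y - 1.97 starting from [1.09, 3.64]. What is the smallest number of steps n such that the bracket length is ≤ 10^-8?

Initial width b − a = 3.64 − 1.09 = 2.550000.
After n steps the width is (b−a)/2^n; need (b−a)/2^n ≤ 10^-8.
So n ≥ log₂(2.550000/10^-8) = log₂(255000000.0000) ≈ 27.9259.
Hence n = 28.

28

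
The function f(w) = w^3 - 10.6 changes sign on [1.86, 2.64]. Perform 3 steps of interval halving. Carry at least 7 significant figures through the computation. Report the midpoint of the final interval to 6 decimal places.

2.201250

f(1.860000) = -4.165144, f(2.640000) = 7.799744 (opposite signs)
step 1: m = 2.250000, f(m) = 0.790625 > 0 → root in [1.860000, 2.250000]
step 2: m = 2.055000, f(m) = -1.921684 < 0 → root in [2.055000, 2.250000]
step 3: m = 2.152500, f(m) = -0.626916 < 0 → root in [2.152500, 2.250000]
Midpoint of [2.152500, 2.250000] = 2.201250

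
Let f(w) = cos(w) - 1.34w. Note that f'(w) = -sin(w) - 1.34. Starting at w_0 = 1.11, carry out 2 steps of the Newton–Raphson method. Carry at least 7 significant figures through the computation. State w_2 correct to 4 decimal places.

Newton update: w ← w − f(w)/f'(w).
w_0 = 1.110000: f = -1.042738, f' = -2.235699 → w_1 = 1.110000 - (-1.042738)/(-2.235699) = 0.643596
w_1 = 0.643596: f = -0.062476, f' = -1.940076 → w_2 = 0.643596 - (-0.062476)/(-1.940076) = 0.611393

0.6114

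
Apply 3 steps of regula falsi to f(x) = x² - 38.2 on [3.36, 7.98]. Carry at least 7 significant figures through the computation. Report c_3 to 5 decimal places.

6.17312

f(3.360000) = -26.910400, f(7.980000) = 25.480400
step 1: c = 5.733051, f(c) = -5.332125 < 0 → new bracket [5.733051, 7.980000]
step 2: c = 6.121887, f(c) = -0.722501 < 0 → new bracket [6.121887, 7.980000]
step 3: c = 6.173121, f(c) = -0.092574 < 0 → new bracket [6.173121, 7.980000]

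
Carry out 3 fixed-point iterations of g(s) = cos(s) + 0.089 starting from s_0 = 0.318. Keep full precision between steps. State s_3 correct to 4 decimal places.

s_1 = g(0.318000) = 1.038863
s_2 = g(1.038863) = 0.596201
s_3 = g(0.596201) = 0.916475

0.9165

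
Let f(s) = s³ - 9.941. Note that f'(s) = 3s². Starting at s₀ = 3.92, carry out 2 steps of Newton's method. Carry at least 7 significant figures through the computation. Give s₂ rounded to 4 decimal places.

2.3000

Newton update: s ← s − f(s)/f'(s).
s_0 = 3.920000: f = 50.295288, f' = 46.099200 → s_1 = 3.920000 - (50.295288)/(46.099200) = 2.828977
s_1 = 2.828977: f = 12.699616, f' = 24.009332 → s_2 = 2.828977 - (12.699616)/(24.009332) = 2.300032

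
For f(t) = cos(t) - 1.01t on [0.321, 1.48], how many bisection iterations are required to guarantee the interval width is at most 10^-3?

Initial width b − a = 1.48 − 0.321 = 1.159000.
After n steps the width is (b−a)/2^n; need (b−a)/2^n ≤ 10^-3.
So n ≥ log₂(1.159000/10^-3) = log₂(1159.0000) ≈ 10.1787.
Hence n = 11.

11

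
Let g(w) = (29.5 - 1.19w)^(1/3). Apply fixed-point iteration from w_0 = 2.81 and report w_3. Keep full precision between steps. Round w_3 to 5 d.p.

2.96159

w_1 = g(2.810000) = 2.968413
w_2 = g(2.968413) = 2.961265
w_3 = g(2.961265) = 2.961588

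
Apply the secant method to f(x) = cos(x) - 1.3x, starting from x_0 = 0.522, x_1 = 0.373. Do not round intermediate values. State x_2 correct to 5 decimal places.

0.63065

f(x_0) = 0.188224, f(x_1) = 0.446338
x_2 = 0.373000 - (0.446338)·(0.373000 - 0.522000)/(0.446338 - (0.188224)) = 0.630655; f(x_2) = -0.012209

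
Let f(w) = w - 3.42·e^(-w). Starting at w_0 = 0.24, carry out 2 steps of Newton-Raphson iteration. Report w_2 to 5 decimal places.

Newton update: w ← w − f(w)/f'(w).
f'(w) = 1 + 3.42·e^(-w)
w_0 = 0.240000: f = -2.450267, f' = 3.690267 → w_1 = 0.240000 - (-2.450267)/(3.690267) = 0.903981
w_1 = 0.903981: f = -0.480963, f' = 2.384944 → w_2 = 0.903981 - (-0.480963)/(2.384944) = 1.105647

1.10565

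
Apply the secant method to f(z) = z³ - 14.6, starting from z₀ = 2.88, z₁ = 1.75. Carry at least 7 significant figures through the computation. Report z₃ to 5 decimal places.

2.49140

f(z_0) = 9.287872, f(z_1) = -9.240625
z_2 = 1.750000 - (-9.240625)·(1.750000 - 2.880000)/(-9.240625 - (9.287872)) = 2.313559; f(z_2) = -2.216543
z_3 = 2.313559 - (-2.216543)·(2.313559 - 1.750000)/(-2.216543 - (-9.240625)) = 2.491398; f(z_3) = 0.864266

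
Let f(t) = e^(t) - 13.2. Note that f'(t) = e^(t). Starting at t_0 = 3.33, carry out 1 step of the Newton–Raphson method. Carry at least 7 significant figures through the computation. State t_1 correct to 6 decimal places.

2.802469

t_0 = 3.330000: f = 14.738342, f' = 27.938342 → t_1 = 3.330000 - (14.738342)/(27.938342) = 2.802469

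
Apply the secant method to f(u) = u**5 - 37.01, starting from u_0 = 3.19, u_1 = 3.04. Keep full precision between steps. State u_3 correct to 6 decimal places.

2.329629

Secant update: u_(k+1) = u_k − f(u_k)·(u_k − u_(k-1))/(f(u_k) − f(u_(k-1))).
f(u_0) = 293.324106, f(u_1) = 222.627799
u_2 = 3.040000 - (222.627799)·(3.040000 - 3.190000)/(222.627799 - (293.324106)) = 2.567639; f(u_2) = 74.591472
u_3 = 2.567639 - (74.591472)·(2.567639 - 3.040000)/(74.591472 - (222.627799)) = 2.329629; f(u_3) = 31.607382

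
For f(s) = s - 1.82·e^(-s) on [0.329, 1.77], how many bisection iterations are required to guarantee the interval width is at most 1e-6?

21

Initial width b − a = 1.77 − 0.329 = 1.441000.
After n steps the width is (b−a)/2^n; need (b−a)/2^n ≤ 1e-6.
So n ≥ log₂(1.441000/1e-6) = log₂(1441000.0000) ≈ 20.4586.
Hence n = 21.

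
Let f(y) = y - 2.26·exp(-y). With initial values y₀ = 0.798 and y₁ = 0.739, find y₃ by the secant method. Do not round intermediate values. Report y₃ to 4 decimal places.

0.9097

f(y_0) = -0.219516, f(y_1) = -0.340356
y_2 = 0.739000 - (-0.340356)·(0.739000 - 0.798000)/(-0.340356 - (-0.219516)) = 0.905179; f(y_2) = -0.008922
y_3 = 0.905179 - (-0.008922)·(0.905179 - 0.739000)/(-0.008922 - (-0.340356)) = 0.909652; f(y_3) = -0.000369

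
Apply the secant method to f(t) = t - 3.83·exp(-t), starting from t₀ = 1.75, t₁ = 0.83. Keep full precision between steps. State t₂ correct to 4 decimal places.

f(t_0) = 1.084446, f(t_1) = -0.840069
t_2 = 0.830000 - (-0.840069)·(0.830000 - 1.750000)/(-0.840069 - (1.084446)) = 1.231589; f(t_2) = 0.113885

1.2316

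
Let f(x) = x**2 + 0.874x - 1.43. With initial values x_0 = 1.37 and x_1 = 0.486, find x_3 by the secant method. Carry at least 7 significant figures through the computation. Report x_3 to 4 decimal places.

f(x_0) = 1.644280, f(x_1) = -0.769040
x_2 = 0.486000 - (-0.769040)·(0.486000 - 1.370000)/(-0.769040 - (1.644280)) = 0.767700; f(x_2) = -0.169668
x_3 = 0.767700 - (-0.169668)·(0.767700 - 0.486000)/(-0.169668 - (-0.769040)) = 0.847442; f(x_3) = 0.028822

0.8474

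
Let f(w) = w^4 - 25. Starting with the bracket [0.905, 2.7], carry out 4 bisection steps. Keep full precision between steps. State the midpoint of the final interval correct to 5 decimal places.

2.19516

f(0.905000) = -24.329198, f(2.700000) = 28.144100 (opposite signs)
step 1: m = 1.802500, f(m) = -14.443958 < 0 → root in [1.802500, 2.700000]
step 2: m = 2.251250, f(m) = 0.685907 > 0 → root in [1.802500, 2.251250]
step 3: m = 2.026875, f(m) = -8.122510 < 0 → root in [2.026875, 2.251250]
step 4: m = 2.139063, f(m) = -4.063991 < 0 → root in [2.139063, 2.251250]
Midpoint of [2.139063, 2.251250] = 2.195156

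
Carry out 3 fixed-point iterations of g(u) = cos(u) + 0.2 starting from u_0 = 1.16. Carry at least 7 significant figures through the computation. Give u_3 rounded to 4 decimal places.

u_1 = g(1.160000) = 0.599340
u_2 = g(0.599340) = 1.025708
u_3 = g(1.025708) = 0.718493

0.7185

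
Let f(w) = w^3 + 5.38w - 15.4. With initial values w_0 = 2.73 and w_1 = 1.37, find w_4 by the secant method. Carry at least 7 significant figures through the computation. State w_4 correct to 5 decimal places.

f(w_0) = 19.633817, f(w_1) = -5.458047
w_2 = 1.370000 - (-5.458047)·(1.370000 - 2.730000)/(-5.458047 - (19.633817)) = 1.665831; f(w_2) = -1.815164
w_3 = 1.665831 - (-1.815164)·(1.665831 - 1.370000)/(-1.815164 - (-5.458047)) = 1.813236; f(w_3) = 0.316816
w_4 = 1.813236 - (0.316816)·(1.813236 - 1.665831)/(0.316816 - (-1.815164)) = 1.791332; f(w_4) = -0.014489

1.79133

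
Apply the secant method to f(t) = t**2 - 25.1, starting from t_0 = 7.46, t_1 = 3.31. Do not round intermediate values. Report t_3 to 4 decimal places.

5.0929

f(t_0) = 30.551600, f(t_1) = -14.143900
t_2 = 3.310000 - (-14.143900)·(3.310000 - 7.460000)/(-14.143900 - (30.551600)) = 4.623268; f(t_2) = -3.725390
t_3 = 4.623268 - (-3.725390)·(4.623268 - 3.310000)/(-3.725390 - (-14.143900)) = 5.092859; f(t_3) = 0.837214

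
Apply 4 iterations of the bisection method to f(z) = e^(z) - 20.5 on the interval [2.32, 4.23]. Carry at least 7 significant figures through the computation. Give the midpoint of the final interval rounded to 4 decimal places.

f(2.320000) = -10.324326, f(4.230000) = 48.217232 (opposite signs)
step 1: m = 3.275000, f(m) = 5.943225 > 0 → root in [2.320000, 3.275000]
step 2: m = 2.797500, f(m) = -4.096413 < 0 → root in [2.797500, 3.275000]
step 3: m = 3.036250, f(m) = 0.326995 > 0 → root in [2.797500, 3.036250]
step 4: m = 2.916875, f(m) = -2.016564 < 0 → root in [2.916875, 3.036250]
Midpoint of [2.916875, 3.036250] = 2.976562

2.9766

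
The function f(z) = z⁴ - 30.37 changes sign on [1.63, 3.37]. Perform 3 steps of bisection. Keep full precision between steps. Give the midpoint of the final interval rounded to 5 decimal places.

2.39125

f(1.630000) = -23.310882, f(3.370000) = 98.609178 (opposite signs)
step 1: m = 2.500000, f(m) = 8.692500 > 0 → root in [1.630000, 2.500000]
step 2: m = 2.065000, f(m) = -12.186385 < 0 → root in [2.065000, 2.500000]
step 3: m = 2.282500, f(m) = -3.227919 < 0 → root in [2.282500, 2.500000]
Midpoint of [2.282500, 2.500000] = 2.391250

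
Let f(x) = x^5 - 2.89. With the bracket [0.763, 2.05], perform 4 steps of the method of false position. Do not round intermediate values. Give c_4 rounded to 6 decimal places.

f(0.763000) = -2.631403, f(2.050000) = 33.315063
step 1: c = 0.857213, f(c) = -2.427147 < 0 → new bracket [0.857213, 2.050000]
step 2: c = 0.938211, f(c) = -2.163052 < 0 → new bracket [0.938211, 2.050000]
step 3: c = 1.005996, f(c) = -1.859660 < 0 → new bracket [1.005996, 2.050000]
step 4: c = 1.061191, f(c) = -1.544237 < 0 → new bracket [1.061191, 2.050000]

1.061191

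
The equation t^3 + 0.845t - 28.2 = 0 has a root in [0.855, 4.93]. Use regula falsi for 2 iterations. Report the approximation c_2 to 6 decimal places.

f(0.855000) = -26.852499, f(4.930000) = 95.789007
step 1: c = 1.747226, f(c) = -21.389665 < 0 → new bracket [1.747226, 4.930000]
step 2: c = 2.328206, f(c) = -13.612525 < 0 → new bracket [2.328206, 4.930000]

2.328206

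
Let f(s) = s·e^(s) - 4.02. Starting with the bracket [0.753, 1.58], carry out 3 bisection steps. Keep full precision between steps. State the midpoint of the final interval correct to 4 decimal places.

1.2182

f(0.753000) = -2.421110, f(1.580000) = 3.650830 (opposite signs)
step 1: m = 1.166500, f(m) = -0.274677 < 0 → root in [1.166500, 1.580000]
step 2: m = 1.373250, f(m) = 1.401813 > 0 → root in [1.166500, 1.373250]
step 3: m = 1.269875, f(m) = 0.501272 > 0 → root in [1.166500, 1.269875]
Midpoint of [1.166500, 1.269875] = 1.218187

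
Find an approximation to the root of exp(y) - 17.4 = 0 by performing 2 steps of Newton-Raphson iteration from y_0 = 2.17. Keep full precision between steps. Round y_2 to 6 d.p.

2.897346

f'(y) = exp(y)
y_0 = 2.170000: f = -8.641716, f' = 8.758284 → y_1 = 2.170000 - (-8.641716)/(8.758284) = 3.156691
y_1 = 3.156691: f = 6.092719, f' = 23.492719 → y_2 = 3.156691 - (6.092719)/(23.492719) = 2.897346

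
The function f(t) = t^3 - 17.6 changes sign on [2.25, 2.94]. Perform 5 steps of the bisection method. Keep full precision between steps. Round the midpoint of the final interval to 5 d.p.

f(2.250000) = -6.209375, f(2.940000) = 7.812184 (opposite signs)
step 1: m = 2.595000, f(m) = -0.125205 < 0 → root in [2.595000, 2.940000]
step 2: m = 2.767500, f(m) = 3.596438 > 0 → root in [2.595000, 2.767500]
step 3: m = 2.681250, f(m) = 1.675779 > 0 → root in [2.595000, 2.681250]
step 4: m = 2.638125, f(m) = 0.760568 > 0 → root in [2.595000, 2.638125]
step 5: m = 2.616562, f(m) = 0.314032 > 0 → root in [2.595000, 2.616562]
Midpoint of [2.595000, 2.616562] = 2.605781

2.60578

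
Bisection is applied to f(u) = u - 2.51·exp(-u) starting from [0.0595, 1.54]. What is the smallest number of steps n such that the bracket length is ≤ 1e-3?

11

Initial width b − a = 1.54 − 0.0595 = 1.480500.
After n steps the width is (b−a)/2^n; need (b−a)/2^n ≤ 1e-3.
So n ≥ log₂(1.480500/1e-3) = log₂(1480.5000) ≈ 10.5319.
Hence n = 11.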